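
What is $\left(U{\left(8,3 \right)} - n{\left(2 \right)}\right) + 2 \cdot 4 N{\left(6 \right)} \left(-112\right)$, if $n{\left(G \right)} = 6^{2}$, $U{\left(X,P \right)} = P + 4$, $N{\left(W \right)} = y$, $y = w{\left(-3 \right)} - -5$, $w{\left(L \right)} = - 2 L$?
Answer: $-9885$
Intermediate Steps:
$y = 11$ ($y = \left(-2\right) \left(-3\right) - -5 = 6 + 5 = 11$)
$N{\left(W \right)} = 11$
$U{\left(X,P \right)} = 4 + P$
$n{\left(G \right)} = 36$
$\left(U{\left(8,3 \right)} - n{\left(2 \right)}\right) + 2 \cdot 4 N{\left(6 \right)} \left(-112\right) = \left(\left(4 + 3\right) - 36\right) + 2 \cdot 4 \cdot 11 \left(-112\right) = \left(7 - 36\right) + 8 \cdot 11 \left(-112\right) = -29 + 88 \left(-112\right) = -29 - 9856 = -9885$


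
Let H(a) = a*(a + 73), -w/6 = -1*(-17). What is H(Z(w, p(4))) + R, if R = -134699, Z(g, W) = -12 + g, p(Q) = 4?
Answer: -130025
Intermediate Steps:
w = -102 (w = -(-6)*(-17) = -6*17 = -102)
H(a) = a*(73 + a)
H(Z(w, p(4))) + R = (-12 - 102)*(73 + (-12 - 102)) - 134699 = -114*(73 - 114) - 134699 = -114*(-41) - 134699 = 4674 - 134699 = -130025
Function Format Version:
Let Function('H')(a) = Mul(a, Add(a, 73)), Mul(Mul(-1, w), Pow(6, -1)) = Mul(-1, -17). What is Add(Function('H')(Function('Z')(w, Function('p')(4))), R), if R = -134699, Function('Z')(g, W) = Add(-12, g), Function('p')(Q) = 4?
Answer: -130025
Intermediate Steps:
w = -102 (w = Mul(-6, Mul(-1, -17)) = Mul(-6, 17) = -102)
Function('H')(a) = Mul(a, Add(73, a))
Add(Function('H')(Function('Z')(w, Function('p')(4))), R) = Add(Mul(Add(-12, -102), Add(73, Add(-12, -102))), -134699) = Add(Mul(-114, Add(73, -114)), -134699) = Add(Mul(-114, -41), -134699) = Add(4674, -134699) = -130025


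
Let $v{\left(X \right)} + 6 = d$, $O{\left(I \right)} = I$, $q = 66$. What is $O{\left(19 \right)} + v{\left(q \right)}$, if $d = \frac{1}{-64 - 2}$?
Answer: $\frac{857}{66} \approx 12.985$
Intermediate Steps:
$d = - \frac{1}{66}$ ($d = \frac{1}{-66} = - \frac{1}{66} \approx -0.015152$)
$v{\left(X \right)} = - \frac{397}{66}$ ($v{\left(X \right)} = -6 - \frac{1}{66} = - \frac{397}{66}$)
$O{\left(19 \right)} + v{\left(q \right)} = 19 - \frac{397}{66} = \frac{857}{66}$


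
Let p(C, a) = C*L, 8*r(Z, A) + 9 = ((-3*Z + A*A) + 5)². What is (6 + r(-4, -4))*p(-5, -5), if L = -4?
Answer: 2820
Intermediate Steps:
r(Z, A) = -9/8 + (5 + A² - 3*Z)²/8 (r(Z, A) = -9/8 + ((-3*Z + A*A) + 5)²/8 = -9/8 + ((-3*Z + A²) + 5)²/8 = -9/8 + ((A² - 3*Z) + 5)²/8 = -9/8 + (5 + A² - 3*Z)²/8)
p(C, a) = -4*C (p(C, a) = C*(-4) = -4*C)
(6 + r(-4, -4))*p(-5, -5) = (6 + (-9/8 + (5 + (-4)² - 3*(-4))²/8))*(-4*(-5)) = (6 + (-9/8 + (5 + 16 + 12)²/8))*20 = (6 + (-9/8 + (⅛)*33²))*20 = (6 + (-9/8 + (⅛)*1089))*20 = (6 + (-9/8 + 1089/8))*20 = (6 + 135)*20 = 141*20 = 2820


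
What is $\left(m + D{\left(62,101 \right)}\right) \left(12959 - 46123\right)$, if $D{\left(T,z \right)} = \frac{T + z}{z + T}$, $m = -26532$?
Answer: $879874084$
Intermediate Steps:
$D{\left(T,z \right)} = 1$ ($D{\left(T,z \right)} = \frac{T + z}{T + z} = 1$)
$\left(m + D{\left(62,101 \right)}\right) \left(12959 - 46123\right) = \left(-26532 + 1\right) \left(12959 - 46123\right) = \left(-26531\right) \left(-33164\right) = 879874084$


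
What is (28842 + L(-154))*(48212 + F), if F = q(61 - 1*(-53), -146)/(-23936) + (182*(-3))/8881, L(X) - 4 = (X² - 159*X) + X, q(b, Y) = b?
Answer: 197015529144010297/53143904 ≈ 3.7072e+9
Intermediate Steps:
L(X) = 4 + X² - 158*X (L(X) = 4 + ((X² - 159*X) + X) = 4 + (X² - 158*X) = 4 + X² - 158*X)
F = -7040745/106287808 (F = (61 - 1*(-53))/(-23936) + (182*(-3))/8881 = (61 + 53)*(-1/23936) - 546*1/8881 = 114*(-1/23936) - 546/8881 = -57/11968 - 546/8881 = -7040745/106287808 ≈ -0.066242)
(28842 + L(-154))*(48212 + F) = (28842 + (4 + (-154)² - 158*(-154)))*(48212 - 7040745/106287808) = (28842 + (4 + 23716 + 24332))*(5124340758551/106287808) = (28842 + 48052)*(5124340758551/106287808) = 76894*(5124340758551/106287808) = 197015529144010297/53143904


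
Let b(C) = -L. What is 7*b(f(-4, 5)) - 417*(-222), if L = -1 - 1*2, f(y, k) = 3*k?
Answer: 92595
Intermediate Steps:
L = -3 (L = -1 - 2 = -3)
b(C) = 3 (b(C) = -1*(-3) = 3)
7*b(f(-4, 5)) - 417*(-222) = 7*3 - 417*(-222) = 21 + 92574 = 92595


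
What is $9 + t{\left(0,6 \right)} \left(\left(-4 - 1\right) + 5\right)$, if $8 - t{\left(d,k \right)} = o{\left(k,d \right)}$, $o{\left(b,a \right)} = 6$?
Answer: $9$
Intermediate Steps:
$t{\left(d,k \right)} = 2$ ($t{\left(d,k \right)} = 8 - 6 = 2$)
$9 + t{\left(0,6 \right)} \left(\left(-4 - 1\right) + 5\right) = 9 + 2 \left(\left(-4 - 1\right) + 5\right) = 9 + 2 \left(-5 + 5\right) = 9 + 2 \cdot 0 = 9 + 0 = 9$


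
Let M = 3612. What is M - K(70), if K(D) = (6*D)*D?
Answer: -25788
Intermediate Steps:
K(D) = 6*D**2
M - K(70) = 3612 - 6*70**2 = 3612 - 6*4900 = 3612 - 1*29400 = 3612 - 29400 = -25788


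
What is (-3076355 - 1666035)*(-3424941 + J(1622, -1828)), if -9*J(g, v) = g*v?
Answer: 132120391312670/9 ≈ 1.4680e+13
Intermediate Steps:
J(g, v) = -g*v/9
(-3076355 - 1666035)*(-3424941 + J(1622, -1828)) = (-3076355 - 1666035)*(-3424941 - ⅑*1622*(-1828)) = -4742390*(-3424941 + 2965016/9) = -4742390*(-27859453/9) = 132120391312670/9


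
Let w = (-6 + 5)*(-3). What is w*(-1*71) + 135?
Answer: -78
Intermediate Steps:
w = 3 (w = -1*(-3) = 3)
w*(-1*71) + 135 = 3*(-1*71) + 135 = 3*(-71) + 135 = -213 + 135 = -78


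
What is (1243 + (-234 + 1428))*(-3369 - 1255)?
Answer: -11268688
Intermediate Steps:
(1243 + (-234 + 1428))*(-3369 - 1255) = (1243 + 1194)*(-4624) = 2437*(-4624) = -11268688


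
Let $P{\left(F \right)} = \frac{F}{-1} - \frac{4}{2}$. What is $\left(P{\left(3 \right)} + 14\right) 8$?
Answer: $72$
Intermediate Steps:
$P{\left(F \right)} = -2 - F$ ($P{\left(F \right)} = F \left(-1\right) - 2 = - F - 2 = -2 - F$)
$\left(P{\left(3 \right)} + 14\right) 8 = \left(\left(-2 - 3\right) + 14\right) 8 = \left(-5 + 14\right) 8 = 9 \cdot 8 = 72$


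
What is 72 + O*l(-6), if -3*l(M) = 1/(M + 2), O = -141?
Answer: 241/4 ≈ 60.250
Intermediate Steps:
l(M) = -1/(3*(2 + M)) (l(M) = -1/(3*(M + 2)) = -1/(3*(2 + M)))
72 + O*l(-6) = 72 - (-141)/(6 + 3*(-6)) = 72 - (-141)/(6 - 18) = 72 - (-141)/(-12) = 72 - (-141)*(-1)/12 = 72 - 141*1/12 = 72 - 47/4 = 241/4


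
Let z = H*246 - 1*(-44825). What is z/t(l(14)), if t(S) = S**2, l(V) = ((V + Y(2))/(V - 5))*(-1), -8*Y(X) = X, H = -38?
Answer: 45978192/3025 ≈ 15199.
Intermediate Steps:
Y(X) = -X/8
l(V) = -(-1/4 + V)/(-5 + V) (l(V) = ((V - 1/8*2)/(V - 5))*(-1) = ((V - 1/4)/(-5 + V))*(-1) = ((-1/4 + V)/(-5 + V))*(-1) = -(-1/4 + V)/(-5 + V))
z = 35477 (z = -38*246 - 1*(-44825) = -9348 + 44825 = 35477)
z/t(l(14)) = 35477/(((1/4 - 1*14)/(-5 + 14))**2) = 35477/(((1/4 - 14)/9)**2) = 35477/(((1/9)*(-55/4))**2) = 35477/((-55/36)**2) = 35477/(3025/1296) = 35477*(1296/3025) = 45978192/3025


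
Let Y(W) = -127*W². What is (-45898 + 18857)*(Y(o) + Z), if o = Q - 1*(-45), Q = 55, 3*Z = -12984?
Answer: 34459103448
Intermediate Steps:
Z = -4328 (Z = (⅓)*(-12984) = -4328)
o = 100 (o = 55 - 1*(-45) = 55 + 45 = 100)
(-45898 + 18857)*(Y(o) + Z) = (-45898 + 18857)*(-127*100² - 4328) = -27041*(-127*10000 - 4328) = -27041*(-1270000 - 4328) = -27041*(-1274328) = 34459103448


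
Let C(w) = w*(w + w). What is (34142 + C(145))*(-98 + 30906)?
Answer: 2347323136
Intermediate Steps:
C(w) = 2*w² (C(w) = w*(2*w) = 2*w²)
(34142 + C(145))*(-98 + 30906) = (34142 + 2*145²)*(-98 + 30906) = (34142 + 2*21025)*30808 = (34142 + 42050)*30808 = 76192*30808 = 2347323136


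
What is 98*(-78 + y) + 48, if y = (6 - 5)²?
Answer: -7498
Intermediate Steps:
y = 1 (y = 1² = 1)
98*(-78 + y) + 48 = 98*(-78 + 1) + 48 = 98*(-77) + 48 = -7546 + 48 = -7498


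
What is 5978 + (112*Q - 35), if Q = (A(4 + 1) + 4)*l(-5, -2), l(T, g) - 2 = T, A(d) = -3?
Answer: 5607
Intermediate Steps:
l(T, g) = 2 + T
Q = -3 (Q = (-3 + 4)*(2 - 5) = 1*(-3) = -3)
5978 + (112*Q - 35) = 5978 + (112*(-3) - 35) = 5978 + (-336 - 35) = 5978 - 371 = 5607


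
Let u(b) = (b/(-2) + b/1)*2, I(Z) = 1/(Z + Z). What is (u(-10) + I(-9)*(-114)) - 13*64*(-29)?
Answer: 72373/3 ≈ 24124.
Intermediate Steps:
I(Z) = 1/(2*Z)
u(b) = b (u(b) = (b*(-½) + b*1)*2 = (-b/2 + b)*2 = (b/2)*2 = b)
(u(-10) + I(-9)*(-114)) - 13*64*(-29) = (-10 + ((½)/(-9))*(-114)) - 13*64*(-29) = (-10 + ((½)*(-⅑))*(-114)) - 832*(-29) = (-10 - 1/18*(-114)) - 1*(-24128) = (-10 + 19/3) + 24128 = -11/3 + 24128 = 72373/3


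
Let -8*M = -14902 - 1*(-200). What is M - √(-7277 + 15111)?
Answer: 7351/4 - √7834 ≈ 1749.2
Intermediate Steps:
M = 7351/4 (M = -(-14902 - 1*(-200))/8 = -(-14902 + 200)/8 = -⅛*(-14702) = 7351/4 ≈ 1837.8)
M - √(-7277 + 15111) = 7351/4 - √(-7277 + 15111) = 7351/4 - √7834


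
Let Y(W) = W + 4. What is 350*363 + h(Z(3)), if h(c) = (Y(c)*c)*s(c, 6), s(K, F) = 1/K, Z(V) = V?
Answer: 127057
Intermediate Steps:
Y(W) = 4 + W
h(c) = 4 + c (h(c) = ((4 + c)*c)/c = (c*(4 + c))/c = 4 + c)
350*363 + h(Z(3)) = 350*363 + (4 + 3) = 127050 + 7 = 127057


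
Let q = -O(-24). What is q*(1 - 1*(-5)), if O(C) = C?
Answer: 144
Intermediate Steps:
q = 24 (q = -1*(-24) = 24)
q*(1 - 1*(-5)) = 24*(1 - 1*(-5)) = 24*(1 + 5) = 24*6 = 144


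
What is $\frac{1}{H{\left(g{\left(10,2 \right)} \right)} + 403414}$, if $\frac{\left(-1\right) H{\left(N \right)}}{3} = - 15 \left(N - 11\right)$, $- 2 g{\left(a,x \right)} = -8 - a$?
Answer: $\frac{1}{403324} \approx 2.4794 \cdot 10^{-6}$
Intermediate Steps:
$g{\left(a,x \right)} = 4 + \frac{a}{2}$ ($g{\left(a,x \right)} = - \frac{-8 - a}{2} = 4 + \frac{a}{2}$)
$H{\left(N \right)} = -495 + 45 N$ ($H{\left(N \right)} = - 3 \left(- 15 \left(N - 11\right)\right) = - 3 \left(- 15 \left(-11 + N\right)\right) = - 3 \left(165 - 15 N\right) = -495 + 45 N$)
$\frac{1}{H{\left(g{\left(10,2 \right)} \right)} + 403414} = \frac{1}{\left(-495 + 45 \left(4 + \frac{1}{2} \cdot 10\right)\right) + 403414} = \frac{1}{\left(-495 + 45 \left(4 + 5\right)\right) + 403414} = \frac{1}{\left(-495 + 45 \cdot 9\right) + 403414} = \frac{1}{\left(-495 + 405\right) + 403414} = \frac{1}{-90 + 403414} = \frac{1}{403324}$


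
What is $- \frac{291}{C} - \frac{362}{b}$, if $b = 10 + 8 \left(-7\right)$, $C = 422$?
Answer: $\frac{69689}{9706} \approx 7.18$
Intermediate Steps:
$b = -46$ ($b = 10 - 56 = -46$)
$- \frac{291}{C} - \frac{362}{b} = - \frac{291}{422} - \frac{362}{-46} = \left(-291\right) \frac{1}{422} - - \frac{181}{23} = - \frac{291}{422} + \frac{181}{23} = \frac{69689}{9706}$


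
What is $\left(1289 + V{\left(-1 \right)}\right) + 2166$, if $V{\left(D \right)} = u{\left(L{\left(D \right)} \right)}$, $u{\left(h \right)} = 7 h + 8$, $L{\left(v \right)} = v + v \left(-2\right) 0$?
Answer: $3456$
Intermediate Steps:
$L{\left(v \right)} = v$ ($L{\left(v \right)} = v + - 2 v 0 = v + 0 = v$)
$u{\left(h \right)} = 8 + 7 h$
$V{\left(D \right)} = 8 + 7 D$
$\left(1289 + V{\left(-1 \right)}\right) + 2166 = \left(1289 + \left(8 + 7 \left(-1\right)\right)\right) + 2166 = \left(1289 + \left(8 - 7\right)\right) + 2166 = \left(1289 + 1\right) + 2166 = 1290 + 2166 = 3456$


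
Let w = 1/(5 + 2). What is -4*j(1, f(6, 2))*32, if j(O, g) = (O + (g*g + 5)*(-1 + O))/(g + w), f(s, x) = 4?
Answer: -896/29 ≈ -30.897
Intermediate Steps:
w = ⅐ (w = 1/7 = ⅐ ≈ 0.14286)
j(O, g) = (O + (-1 + O)*(5 + g²))/(⅐ + g) (j(O, g) = (O + (g*g + 5)*(-1 + O))/(g + ⅐) = (O + (g² + 5)*(-1 + O))/(⅐ + g) = (O + (5 + g²)*(-1 + O))/(⅐ + g) = (O + (-1 + O)*(5 + g²))/(⅐ + g))
-4*j(1, f(6, 2))*32 = -28*(-5 - 1*4² + 6*1 + 1*4²)/(1 + 7*4)*32 = -28*(-5 - 1*16 + 6 + 1*16)/(1 + 28)*32 = -28*(-5 - 16 + 6 + 16)/29*32 = -28/29*32 = -896/29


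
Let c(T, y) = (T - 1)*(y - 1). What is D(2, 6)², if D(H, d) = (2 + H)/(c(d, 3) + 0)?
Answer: 4/25 ≈ 0.16000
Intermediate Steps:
c(T, y) = (-1 + T)*(-1 + y)
D(H, d) = (2 + H)/(-2 + 2*d) (D(H, d) = (2 + H)/((1 - d - 1*3 + d*3) + 0) = (2 + H)/((1 - d - 3 + 3*d) + 0) = (2 + H)/((-2 + 2*d) + 0) = (2 + H)/(-2 + 2*d))
D(2, 6)² = ((2 + 2)/(2*(-1 + 6)))² = ((½)*4/5)² = ((½)*(⅕)*4)² = (⅖)² = 4/25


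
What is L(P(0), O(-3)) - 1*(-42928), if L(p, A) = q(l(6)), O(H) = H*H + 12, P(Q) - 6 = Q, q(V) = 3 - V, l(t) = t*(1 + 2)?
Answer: 42913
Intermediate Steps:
l(t) = 3*t (l(t) = t*3 = 3*t)
P(Q) = 6 + Q
O(H) = 12 + H² (O(H) = H² + 12 = 12 + H²)
L(p, A) = -15 (L(p, A) = 3 - 3*6 = 3 - 1*18 = 3 - 18 = -15)
L(P(0), O(-3)) - 1*(-42928) = -15 - 1*(-42928) = -15 + 42928 = 42913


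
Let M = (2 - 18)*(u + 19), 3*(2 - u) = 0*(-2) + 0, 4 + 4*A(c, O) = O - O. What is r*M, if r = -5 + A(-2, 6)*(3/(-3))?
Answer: 1344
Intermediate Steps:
A(c, O) = -1 (A(c, O) = -1 + (O - O)/4 = -1 + (¼)*0 = -1 + 0 = -1)
u = 2 (u = 2 - (0*(-2) + 0)/3 = 2 - (0 + 0)/3 = 2 - ⅓*0 = 2 + 0 = 2)
r = -4 (r = -5 - 3/(-3) = -5 - 3*(-1)/3 = -5 - 1*(-1) = -5 + 1 = -4)
M = -336 (M = (2 - 18)*(2 + 19) = -16*21 = -336)
r*M = -4*(-336) = 1344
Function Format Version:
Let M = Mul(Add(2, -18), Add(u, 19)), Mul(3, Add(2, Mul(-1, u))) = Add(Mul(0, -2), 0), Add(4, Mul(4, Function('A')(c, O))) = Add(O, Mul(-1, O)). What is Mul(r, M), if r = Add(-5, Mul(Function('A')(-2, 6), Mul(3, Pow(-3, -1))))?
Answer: 1344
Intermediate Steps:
Function('A')(c, O) = -1 (Function('A')(c, O) = Add(-1, Mul(Rational(1, 4), Add(O, Mul(-1, O)))) = Add(-1, Mul(Rational(1, 4), 0)) = Add(-1, 0) = -1)
u = 2 (u = Add(2, Mul(Rational(-1, 3), Add(Mul(0, -2), 0))) = Add(2, Mul(Rational(-1, 3), Add(0, 0))) = Add(2, Mul(Rational(-1, 3), 0)) = Add(2, 0) = 2)
r = -4 (r = Add(-5, Mul(-1, Mul(3, Pow(-3, -1)))) = Add(-5, Mul(-1, Mul(3, Rational(-1, 3)))) = Add(-5, Mul(-1, -1)) = Add(-5, 1) = -4)
M = -336 (M = Mul(Add(2, -18), Add(2, 19)) = Mul(-16, 21) = -336)
Mul(r, M) = Mul(-4, -336) = 1344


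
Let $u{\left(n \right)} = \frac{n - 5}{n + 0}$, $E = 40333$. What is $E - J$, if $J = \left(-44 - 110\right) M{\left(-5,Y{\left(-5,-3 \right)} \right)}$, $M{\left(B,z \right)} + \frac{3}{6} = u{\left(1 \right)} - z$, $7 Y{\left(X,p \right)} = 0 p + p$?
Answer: $39706$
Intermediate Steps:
$Y{\left(X,p \right)} = \frac{p}{7}$ ($Y{\left(X,p \right)} = \frac{0 p + p}{7} = \frac{0 + p}{7} = \frac{p}{7}$)
$u{\left(n \right)} = \frac{-5 + n}{n}$
$M{\left(B,z \right)} = - \frac{9}{2} - z$ ($M{\left(B,z \right)} = - \frac{1}{2} - \left(z - \frac{-5 + 1}{1}\right) = - \frac{1}{2} - \left(4 + z\right) = - \frac{9}{2} - z$)
$J = 627$ ($J = \left(-44 - 110\right) \left(- \frac{9}{2} - \frac{1}{7} \left(-3\right)\right) = - 154 \left(- \frac{9}{2} - - \frac{3}{7}\right) = - 154 \left(- \frac{9}{2} + \frac{3}{7}\right) = \left(-154\right) \left(- \frac{57}{14}\right) = 627$)
$E - J = 40333 - 627 = 39706$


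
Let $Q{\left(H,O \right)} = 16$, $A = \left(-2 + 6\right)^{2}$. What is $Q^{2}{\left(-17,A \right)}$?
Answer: $256$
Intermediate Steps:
$A = 16$ ($A = 4^{2} = 16$)
$Q^{2}{\left(-17,A \right)} = 16^{2} = 256$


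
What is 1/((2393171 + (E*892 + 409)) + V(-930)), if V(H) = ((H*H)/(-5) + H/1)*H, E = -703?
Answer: 1/163502804 ≈ 6.1161e-9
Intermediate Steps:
V(H) = H*(H - H²/5) (V(H) = (H²*(-⅕) + H*1)*H = (-H²/5 + H)*H = (H - H²/5)*H = H*(H - H²/5))
1/((2393171 + (E*892 + 409)) + V(-930)) = 1/((2393171 + (-703*892 + 409)) + (⅕)*(-930)²*(5 - 1*(-930))) = 1/((2393171 + (-627076 + 409)) + (⅕)*864900*(5 + 930)) = 1/((2393171 - 626667) + (⅕)*864900*935) = 1/(1766504 + 161736300) = 1/163502804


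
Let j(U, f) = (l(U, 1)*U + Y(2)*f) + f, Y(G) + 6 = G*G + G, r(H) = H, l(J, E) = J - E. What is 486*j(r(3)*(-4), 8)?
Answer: 79704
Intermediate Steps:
Y(G) = -6 + G + G² (Y(G) = -6 + (G*G + G) = -6 + (G² + G) = -6 + (G + G²) = -6 + G + G²)
j(U, f) = f + U*(-1 + U) (j(U, f) = ((U - 1*1)*U + (-6 + 2 + 2²)*f) + f = ((U - 1)*U + (-6 + 2 + 4)*f) + f = ((-1 + U)*U + 0*f) + f = (U*(-1 + U) + 0) + f = U*(-1 + U) + f = f + U*(-1 + U))
486*j(r(3)*(-4), 8) = 486*(8 + (3*(-4))*(-1 + 3*(-4))) = 486*(8 - 12*(-1 - 12)) = 486*(8 - 12*(-13)) = 486*(8 + 156) = 486*164 = 79704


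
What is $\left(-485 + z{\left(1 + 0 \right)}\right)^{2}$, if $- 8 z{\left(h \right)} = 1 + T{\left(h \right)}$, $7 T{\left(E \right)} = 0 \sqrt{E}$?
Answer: $\frac{15062161}{64} \approx 2.3535 \cdot 10^{5}$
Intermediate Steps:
$T{\left(E \right)} = 0$ ($T{\left(E \right)} = \frac{0 \sqrt{E}}{7} = \frac{1}{7} \cdot 0 = 0$)
$z{\left(h \right)} = - \frac{1}{8}$ ($z{\left(h \right)} = - \frac{1 + 0}{8} = \left(- \frac{1}{8}\right) 1 = - \frac{1}{8}$)
$\left(-485 + z{\left(1 + 0 \right)}\right)^{2} = \left(-485 - \frac{1}{8}\right)^{2} = \left(- \frac{3881}{8}\right)^{2} = \frac{15062161}{64}$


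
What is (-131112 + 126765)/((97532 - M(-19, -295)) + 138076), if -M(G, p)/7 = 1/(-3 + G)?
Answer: -95634/5183369 ≈ -0.018450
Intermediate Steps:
M(G, p) = -7/(-3 + G)
(-131112 + 126765)/((97532 - M(-19, -295)) + 138076) = (-131112 + 126765)/((97532 - (-7)/(-3 - 19)) + 138076) = -4347/((97532 - (-7)/(-22)) + 138076) = -4347/((97532 - (-7)*(-1)/22) + 138076) = -4347/((97532 - 1*7/22) + 138076) = -4347/((97532 - 7/22) + 138076) = -4347/(2145697/22 + 138076) = -4347/5183369/22 = -4347*22/5183369 = -95634/5183369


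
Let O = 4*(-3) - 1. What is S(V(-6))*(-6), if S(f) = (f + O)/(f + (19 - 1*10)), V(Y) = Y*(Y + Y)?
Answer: -118/27 ≈ -4.3704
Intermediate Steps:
O = -13 (O = -12 - 1 = -13)
V(Y) = 2*Y² (V(Y) = Y*(2*Y) = 2*Y²)
S(f) = (-13 + f)/(9 + f) (S(f) = (f - 13)/(f + (19 - 1*10)) = (-13 + f)/(f + (19 - 10)) = (-13 + f)/(f + 9) = (-13 + f)/(9 + f))
S(V(-6))*(-6) = ((-13 + 2*(-6)²)/(9 + 2*(-6)²))*(-6) = ((-13 + 2*36)/(9 + 2*36))*(-6) = ((-13 + 72)/(9 + 72))*(-6) = (59/81)*(-6) = -118/27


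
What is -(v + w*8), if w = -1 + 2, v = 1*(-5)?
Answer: -3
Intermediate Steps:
v = -5
w = 1
-(v + w*8) = -(-5 + 1*8) = -(-5 + 8) = -1*3 = -3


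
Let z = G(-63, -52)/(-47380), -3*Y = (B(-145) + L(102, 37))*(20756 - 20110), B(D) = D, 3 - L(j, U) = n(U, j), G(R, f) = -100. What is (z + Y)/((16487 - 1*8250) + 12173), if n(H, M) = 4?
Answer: 223434619/145053870 ≈ 1.5404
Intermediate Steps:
L(j, U) = -1 (L(j, U) = 3 - 1*4 = 3 - 4 = -1)
Y = 94316/3 (Y = -(-145 - 1)*(20756 - 20110)/3 = -(-146)*646/3 = -⅓*(-94316) = 94316/3 ≈ 31439.)
z = 5/2369 (z = -100/(-47380) = -100*(-1/47380) = 5/2369 ≈ 0.0021106)
(z + Y)/((16487 - 1*8250) + 12173) = (5/2369 + 94316/3)/((16487 - 1*8250) + 12173) = 223434619/(7107*((16487 - 8250) + 12173)) = 223434619/(7107*(8237 + 12173)) = (223434619/7107)/20410 = (223434619/7107)*(1/20410) = 223434619/145053870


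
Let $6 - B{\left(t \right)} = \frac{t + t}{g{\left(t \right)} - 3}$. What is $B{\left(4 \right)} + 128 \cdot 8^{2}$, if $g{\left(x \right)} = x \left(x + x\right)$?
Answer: $\frac{237734}{29} \approx 8197.7$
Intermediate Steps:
$g{\left(x \right)} = 2 x^{2}$ ($g{\left(x \right)} = x 2 x = 2 x^{2}$)
$B{\left(t \right)} = 6 - \frac{2 t}{-3 + 2 t^{2}}$ ($B{\left(t \right)} = 6 - \frac{t + t}{2 t^{2} - 3} = 6 - \frac{2 t}{-3 + 2 t^{2}}$)
$B{\left(4 \right)} + 128 \cdot 8^{2} = \frac{2 \left(-9 - 4 + 6 \cdot 4^{2}\right)}{-3 + 2 \cdot 4^{2}} + 128 \cdot 8^{2} = \frac{2 \left(-9 - 4 + 6 \cdot 16\right)}{-3 + 2 \cdot 16} + 128 \cdot 64 = \frac{2 \left(-9 - 4 + 96\right)}{-3 + 32} + 8192 = 2 \cdot \frac{1}{29} \cdot 83 + 8192 = \frac{166}{29} + 8192 = \frac{237734}{29}$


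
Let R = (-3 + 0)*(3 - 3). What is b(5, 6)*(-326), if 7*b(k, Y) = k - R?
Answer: -1630/7 ≈ -232.86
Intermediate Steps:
R = 0 (R = -3*0 = 0)
b(k, Y) = k/7 (b(k, Y) = (k - 1*0)/7 = (k + 0)/7 = k/7)
b(5, 6)*(-326) = ((⅐)*5)*(-326) = (5/7)*(-326) = -1630/7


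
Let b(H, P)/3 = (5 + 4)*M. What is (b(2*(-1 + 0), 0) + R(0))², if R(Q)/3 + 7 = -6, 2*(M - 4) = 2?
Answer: 9216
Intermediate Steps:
M = 5 (M = 4 + (½)*2 = 4 + 1 = 5)
b(H, P) = 135 (b(H, P) = 3*((5 + 4)*5) = 3*(9*5) = 3*45 = 135)
R(Q) = -39 (R(Q) = -21 + 3*(-6) = -21 - 18 = -39)
(b(2*(-1 + 0), 0) + R(0))² = (135 - 39)² = 96² = 9216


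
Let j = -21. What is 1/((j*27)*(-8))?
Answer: 1/4536 ≈ 0.00022046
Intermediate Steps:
1/((j*27)*(-8)) = 1/(-21*27*(-8)) = 1/(-567*(-8)) = 1/4536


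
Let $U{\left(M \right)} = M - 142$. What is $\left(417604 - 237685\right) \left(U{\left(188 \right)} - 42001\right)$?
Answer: $-7548501645$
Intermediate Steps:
$U{\left(M \right)} = -142 + M$
$\left(417604 - 237685\right) \left(U{\left(188 \right)} - 42001\right) = \left(417604 - 237685\right) \left(\left(-142 + 188\right) - 42001\right) = 179919 \left(46 - 42001\right) = 179919 \left(-41955\right) = -7548501645$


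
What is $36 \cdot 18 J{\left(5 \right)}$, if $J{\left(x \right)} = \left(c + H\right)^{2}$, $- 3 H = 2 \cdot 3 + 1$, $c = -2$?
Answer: $12168$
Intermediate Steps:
$H = - \frac{7}{3}$ ($H = - \frac{2 \cdot 3 + 1}{3} = - \frac{6 + 1}{3} = \left(- \frac{1}{3}\right) 7 = - \frac{7}{3} \approx -2.3333$)
$J{\left(x \right)} = \frac{169}{9}$ ($J{\left(x \right)} = \left(-2 - \frac{7}{3}\right)^{2} = \left(- \frac{13}{3}\right)^{2} = \frac{169}{9}$)
$36 \cdot 18 J{\left(5 \right)} = 36 \cdot 18 \cdot \frac{169}{9} = 648 \cdot \frac{169}{9} = 12168$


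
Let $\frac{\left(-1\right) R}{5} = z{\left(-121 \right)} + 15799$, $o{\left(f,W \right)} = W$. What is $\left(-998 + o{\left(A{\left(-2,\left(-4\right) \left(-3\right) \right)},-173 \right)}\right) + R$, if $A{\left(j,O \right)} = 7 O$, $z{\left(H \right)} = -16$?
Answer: $-80086$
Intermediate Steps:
$R = -78915$ ($R = - 5 \left(-16 + 15799\right) = \left(-5\right) 15783 = -78915$)
$\left(-998 + o{\left(A{\left(-2,\left(-4\right) \left(-3\right) \right)},-173 \right)}\right) + R = \left(-998 - 173\right) - 78915 = -1171 - 78915 = -80086$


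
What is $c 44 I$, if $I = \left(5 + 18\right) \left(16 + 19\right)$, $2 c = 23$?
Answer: $407330$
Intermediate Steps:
$c = \frac{23}{2}$ ($c = \frac{1}{2} \cdot 23 = \frac{23}{2} \approx 11.5$)
$I = 805$ ($I = 23 \cdot 35 = 805$)
$c 44 I = \frac{23}{2} \cdot 44 \cdot 805 = 506 \cdot 805 = 407330$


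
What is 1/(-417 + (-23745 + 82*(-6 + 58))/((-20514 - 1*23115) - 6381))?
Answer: -50010/20834689 ≈ -0.0024003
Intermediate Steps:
1/(-417 + (-23745 + 82*(-6 + 58))/((-20514 - 1*23115) - 6381)) = 1/(-417 + (-23745 + 82*52)/((-20514 - 23115) - 6381)) = 1/(-417 + (-23745 + 4264)/(-43629 - 6381)) = 1/(-417 - 19481/(-50010)) = 1/(-417 - 19481*(-1/50010)) = 1/(-417 + 19481/50010) = 1/(-20834689/50010) = -50010/20834689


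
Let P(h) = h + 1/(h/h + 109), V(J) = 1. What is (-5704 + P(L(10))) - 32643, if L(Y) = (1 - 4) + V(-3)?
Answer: -4218389/110 ≈ -38349.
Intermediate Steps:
L(Y) = -2 (L(Y) = (1 - 4) + 1 = -3 + 1 = -2)
P(h) = 1/110 + h (P(h) = h + 1/(1 + 109) = h + 1/110 = 1/110 + h)
(-5704 + P(L(10))) - 32643 = (-5704 + (1/110 - 2)) - 32643 = (-5704 - 219/110) - 32643 = -627659/110 - 32643 = -4218389/110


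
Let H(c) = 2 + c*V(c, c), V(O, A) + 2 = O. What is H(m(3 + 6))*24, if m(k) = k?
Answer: 1560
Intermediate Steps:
V(O, A) = -2 + O
H(c) = 2 + c*(-2 + c)
H(m(3 + 6))*24 = (2 + (3 + 6)*(-2 + (3 + 6)))*24 = (2 + 9*(-2 + 9))*24 = (2 + 9*7)*24 = (2 + 63)*24 = 65*24 = 1560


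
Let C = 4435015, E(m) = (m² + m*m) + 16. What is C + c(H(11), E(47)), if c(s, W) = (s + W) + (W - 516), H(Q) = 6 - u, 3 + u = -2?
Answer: 4443378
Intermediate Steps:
u = -5 (u = -3 - 2 = -5)
E(m) = 16 + 2*m² (E(m) = (m² + m²) + 16 = 2*m² + 16 = 16 + 2*m²)
H(Q) = 11 (H(Q) = 6 - 1*(-5) = 6 + 5 = 11)
c(s, W) = -516 + s + 2*W (c(s, W) = (W + s) + (-516 + W) = -516 + s + 2*W)
C + c(H(11), E(47)) = 4435015 + (-516 + 11 + 2*(16 + 2*47²)) = 4435015 + (-516 + 11 + 2*(16 + 2*2209)) = 4435015 + (-516 + 11 + 2*(16 + 4418)) = 4435015 + (-516 + 11 + 2*4434) = 4435015 + (-516 + 11 + 8868) = 4435015 + 8363 = 4443378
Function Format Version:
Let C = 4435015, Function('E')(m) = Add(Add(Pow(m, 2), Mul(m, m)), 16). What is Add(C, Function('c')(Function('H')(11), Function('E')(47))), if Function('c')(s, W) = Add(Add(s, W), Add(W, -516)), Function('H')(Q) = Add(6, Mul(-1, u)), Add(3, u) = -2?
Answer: 4443378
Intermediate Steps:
u = -5 (u = Add(-3, -2) = -5)
Function('E')(m) = Add(16, Mul(2, Pow(m, 2))) (Function('E')(m) = Add(Add(Pow(m, 2), Pow(m, 2)), 16) = Add(Mul(2, Pow(m, 2)), 16) = Add(16, Mul(2, Pow(m, 2))))
Function('H')(Q) = 11 (Function('H')(Q) = Add(6, Mul(-1, -5)) = Add(6, 5) = 11)
Function('c')(s, W) = Add(-516, s, Mul(2, W)) (Function('c')(s, W) = Add(Add(W, s), Add(-516, W)) = Add(-516, s, Mul(2, W)))
Add(C, Function('c')(Function('H')(11), Function('E')(47))) = Add(4435015, Add(-516, 11, Mul(2, Add(16, Mul(2, Pow(47, 2)))))) = Add(4435015, Add(-516, 11, Mul(2, Add(16, Mul(2, 2209))))) = Add(4435015, Add(-516, 11, Mul(2, Add(16, 4418)))) = Add(4435015, Add(-516, 11, Mul(2, 4434))) = Add(4435015, Add(-516, 11, 8868)) = Add(4435015, 8363) = 4443378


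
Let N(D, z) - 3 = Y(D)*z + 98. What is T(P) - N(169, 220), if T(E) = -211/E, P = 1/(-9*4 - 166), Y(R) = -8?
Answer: 44281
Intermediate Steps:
P = -1/202 (P = 1/(-36 - 166) = 1/(-202) = -1/202 ≈ -0.0049505)
N(D, z) = 101 - 8*z (N(D, z) = 3 + (-8*z + 98) = 3 + (98 - 8*z) = 101 - 8*z)
T(P) - N(169, 220) = -211/(-1/202) - (101 - 8*220) = -211*(-202) - (101 - 1760) = 42622 - 1*(-1659) = 42622 + 1659 = 44281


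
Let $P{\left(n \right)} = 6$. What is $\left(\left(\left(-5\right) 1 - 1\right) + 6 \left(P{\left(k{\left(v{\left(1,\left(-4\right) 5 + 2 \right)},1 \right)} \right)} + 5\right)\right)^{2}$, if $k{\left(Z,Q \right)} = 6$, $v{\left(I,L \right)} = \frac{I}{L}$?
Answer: $3600$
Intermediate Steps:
$\left(\left(\left(-5\right) 1 - 1\right) + 6 \left(P{\left(k{\left(v{\left(1,\left(-4\right) 5 + 2 \right)},1 \right)} \right)} + 5\right)\right)^{2} = \left(\left(\left(-5\right) 1 - 1\right) + 6 \left(6 + 5\right)\right)^{2} = \left(\left(-5 - 1\right) + 6 \cdot 11\right)^{2} = \left(-6 + 66\right)^{2} = 60^{2} = 3600$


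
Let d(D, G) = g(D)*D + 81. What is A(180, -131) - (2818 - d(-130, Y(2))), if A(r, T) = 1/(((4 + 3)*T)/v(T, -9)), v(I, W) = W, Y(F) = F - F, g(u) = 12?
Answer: -3940340/917 ≈ -4297.0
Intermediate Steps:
Y(F) = 0
d(D, G) = 81 + 12*D (d(D, G) = 12*D + 81 = 81 + 12*D)
A(r, T) = -9/(7*T) (A(r, T) = 1/(((4 + 3)*T)/(-9)) = 1/((7*T)*(-⅑)) = 1/(-7*T/9) = -9/(7*T))
A(180, -131) - (2818 - d(-130, Y(2))) = -9/7/(-131) - (2818 - (81 + 12*(-130))) = -9/7*(-1/131) - (2818 - (81 - 1560)) = 9/917 - (2818 - 1*(-1479)) = 9/917 - (2818 + 1479) = 9/917 - 1*4297 = 9/917 - 4297 = -3940340/917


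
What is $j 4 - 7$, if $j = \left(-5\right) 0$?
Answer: $-7$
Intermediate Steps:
$j = 0$
$j 4 - 7 = 0 \cdot 4 - 7 = 0 - 7 = -7$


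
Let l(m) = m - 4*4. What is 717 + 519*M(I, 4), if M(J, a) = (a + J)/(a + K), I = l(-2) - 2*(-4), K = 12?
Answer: 4179/8 ≈ 522.38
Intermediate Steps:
l(m) = -16 + m (l(m) = m - 16 = -16 + m)
I = -10 (I = (-16 - 2) - 2*(-4) = -18 + 8 = -10)
M(J, a) = (J + a)/(12 + a) (M(J, a) = (a + J)/(a + 12) = (J + a)/(12 + a))
717 + 519*M(I, 4) = 717 + 519*((-10 + 4)/(12 + 4)) = 717 + 519*(-6/16) = 717 + 519*((1/16)*(-6)) = 717 + 519*(-3/8) = 717 - 1557/8 = 4179/8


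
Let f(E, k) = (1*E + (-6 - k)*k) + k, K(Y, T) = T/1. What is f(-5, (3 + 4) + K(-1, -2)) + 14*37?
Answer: 463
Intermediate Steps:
K(Y, T) = T (K(Y, T) = T*1 = T)
f(E, k) = E + k + k*(-6 - k) (f(E, k) = (E + k*(-6 - k)) + k = E + k + k*(-6 - k))
f(-5, (3 + 4) + K(-1, -2)) + 14*37 = (-5 - ((3 + 4) - 2)**2 - 5*((3 + 4) - 2)) + 14*37 = (-5 - (7 - 2)**2 - 5*(7 - 2)) + 518 = (-5 - 1*5**2 - 5*5) + 518 = (-5 - 1*25 - 25) + 518 = (-5 - 25 - 25) + 518 = -55 + 518 = 463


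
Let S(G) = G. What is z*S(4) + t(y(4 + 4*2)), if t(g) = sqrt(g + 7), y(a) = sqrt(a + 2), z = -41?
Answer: -164 + sqrt(7 + sqrt(14)) ≈ -160.72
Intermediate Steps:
y(a) = sqrt(2 + a)
t(g) = sqrt(7 + g)
z*S(4) + t(y(4 + 4*2)) = -41*4 + sqrt(7 + sqrt(2 + (4 + 4*2))) = -164 + sqrt(7 + sqrt(2 + (4 + 8))) = -164 + sqrt(7 + sqrt(2 + 12)) = -164 + sqrt(7 + sqrt(14))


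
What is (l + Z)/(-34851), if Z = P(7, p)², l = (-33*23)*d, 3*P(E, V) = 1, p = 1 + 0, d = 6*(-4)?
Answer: -163945/313659 ≈ -0.52269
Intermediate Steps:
d = -24
p = 1
P(E, V) = ⅓ (P(E, V) = (⅓)*1 = ⅓)
l = 18216 (l = -33*23*(-24) = -759*(-24) = 18216)
Z = ⅑ (Z = (⅓)² = ⅑ ≈ 0.11111)
(l + Z)/(-34851) = (18216 + ⅑)/(-34851) = (163945/9)*(-1/34851) = -163945/313659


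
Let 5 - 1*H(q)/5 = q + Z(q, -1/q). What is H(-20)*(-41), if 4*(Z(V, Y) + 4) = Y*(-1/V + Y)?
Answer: -951159/160 ≈ -5944.7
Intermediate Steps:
Z(V, Y) = -4 + Y*(Y - 1/V)/4 (Z(V, Y) = -4 + (Y*(-1/V + Y))/4 = -4 + (Y*(Y - 1/V))/4 = -4 + Y*(Y - 1/V)/4)
H(q) = 25 - 5*q - 5*(1/q + q*(-16 + q⁻²))/(4*q) (H(q) = 25 - 5*(q + (-(-1)/q + q*(-16 + (-1/q)²))/(4*q)) = 25 - 5*(q + (1/q + q*(-16 + q⁻²))/(4*q)) = 25 + (-5*q - 5*(1/q + q*(-16 + q⁻²))/(4*q)) = 25 - 5*q - 5*(1/q + q*(-16 + q⁻²))/(4*q))
H(-20)*(-41) = (45 - 5*(-20) - 5/2/(-20)²)*(-41) = (45 + 100 - 5/2*1/400)*(-41) = (45 + 100 - 1/160)*(-41) = (23199/160)*(-41) = -951159/160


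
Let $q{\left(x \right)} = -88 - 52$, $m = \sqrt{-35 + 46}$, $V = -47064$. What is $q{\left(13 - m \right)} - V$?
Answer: $46924$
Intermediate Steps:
$m = \sqrt{11} \approx 3.3166$
$q{\left(x \right)} = -140$
$q{\left(13 - m \right)} - V = -140 - -47064 = -140 + 47064 = 46924$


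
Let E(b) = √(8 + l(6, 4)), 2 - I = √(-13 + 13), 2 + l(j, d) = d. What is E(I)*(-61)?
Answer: -61*√10 ≈ -192.90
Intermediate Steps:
l(j, d) = -2 + d
I = 2 (I = 2 - √(-13 + 13) = 2 - √0 = 2 - 1*0 = 2 + 0 = 2)
E(b) = √10 (E(b) = √(8 + (-2 + 4)) = √(8 + 2) = √10)
E(I)*(-61) = √10*(-61) = -61*√10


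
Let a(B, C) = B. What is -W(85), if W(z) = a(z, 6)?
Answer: -85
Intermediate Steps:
W(z) = z
-W(85) = -1*85 = -85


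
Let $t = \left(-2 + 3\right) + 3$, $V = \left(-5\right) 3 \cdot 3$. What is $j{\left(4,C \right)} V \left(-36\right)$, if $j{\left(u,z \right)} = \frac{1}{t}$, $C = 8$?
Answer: $405$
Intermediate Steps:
$V = -45$ ($V = \left(-15\right) 3 = -45$)
$t = 4$ ($t = 1 + 3 = 4$)
$j{\left(u,z \right)} = \frac{1}{4}$
$j{\left(4,C \right)} V \left(-36\right) = \frac{1}{4} \left(-45\right) \left(-36\right) = \left(- \frac{45}{4}\right) \left(-36\right) = 405$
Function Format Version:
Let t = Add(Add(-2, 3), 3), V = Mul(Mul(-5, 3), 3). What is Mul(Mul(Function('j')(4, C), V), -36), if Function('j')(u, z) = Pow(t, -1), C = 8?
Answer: 405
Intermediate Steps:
V = -45 (V = Mul(-15, 3) = -45)
t = 4 (t = Add(1, 3) = 4)
Function('j')(u, z) = Rational(1, 4) (Function('j')(u, z) = Pow(4, -1) = Rational(1, 4))
Mul(Mul(Function('j')(4, C), V), -36) = Mul(Mul(Rational(1, 4), -45), -36) = Mul(Rational(-45, 4), -36) = 405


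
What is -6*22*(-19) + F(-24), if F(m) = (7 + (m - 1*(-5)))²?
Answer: 2652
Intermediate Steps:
F(m) = (12 + m)² (F(m) = (7 + (m + 5))² = (7 + (5 + m))² = (12 + m)²)
-6*22*(-19) + F(-24) = -6*22*(-19) + (12 - 24)² = -132*(-19) + (-12)² = 2508 + 144 = 2652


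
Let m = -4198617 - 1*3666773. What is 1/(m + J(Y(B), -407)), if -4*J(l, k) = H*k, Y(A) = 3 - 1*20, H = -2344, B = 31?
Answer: -1/8103892 ≈ -1.2340e-7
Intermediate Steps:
Y(A) = -17 (Y(A) = 3 - 20 = -17)
J(l, k) = 586*k (J(l, k) = -(-586)*k = 586*k)
m = -7865390 (m = -4198617 - 3666773 = -7865390)
1/(m + J(Y(B), -407)) = 1/(-7865390 + 586*(-407)) = 1/(-7865390 - 238502) = 1/(-8103892) = -1/8103892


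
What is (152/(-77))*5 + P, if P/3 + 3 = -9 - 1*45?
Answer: -13927/77 ≈ -180.87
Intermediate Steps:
P = -171 (P = -9 + 3*(-9 - 1*45) = -9 + 3*(-9 - 45) = -9 + 3*(-54) = -9 - 162 = -171)
(152/(-77))*5 + P = (152/(-77))*5 - 171 = (152*(-1/77))*5 - 171 = -152/77*5 - 171 = -760/77 - 171 = -13927/77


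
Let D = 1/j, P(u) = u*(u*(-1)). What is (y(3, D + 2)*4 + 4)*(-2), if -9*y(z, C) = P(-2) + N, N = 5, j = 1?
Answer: -64/9 ≈ -7.1111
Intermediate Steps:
P(u) = -u² (P(u) = u*(-u) = -u²)
D = 1 (D = 1/1 = 1)
y(z, C) = -⅑ (y(z, C) = -(-1*(-2)² + 5)/9 = -(-1*4 + 5)/9 = -(-4 + 5)/9 = -⅑*1 = -⅑)
(y(3, D + 2)*4 + 4)*(-2) = (-⅑*4 + 4)*(-2) = (-4/9 + 4)*(-2) = (32/9)*(-2) = -64/9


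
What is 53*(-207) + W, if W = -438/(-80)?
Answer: -438621/40 ≈ -10966.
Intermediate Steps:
W = 219/40 (W = -438*(-1/80) = 219/40 ≈ 5.4750)
53*(-207) + W = 53*(-207) + 219/40 = -10971 + 219/40 = -438621/40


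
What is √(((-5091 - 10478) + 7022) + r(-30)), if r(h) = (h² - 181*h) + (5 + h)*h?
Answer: 3*I*√163 ≈ 38.301*I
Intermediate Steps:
r(h) = h² - 181*h + h*(5 + h) (r(h) = (h² - 181*h) + h*(5 + h) = h² - 181*h + h*(5 + h))
√(((-5091 - 10478) + 7022) + r(-30)) = √(((-5091 - 10478) + 7022) + 2*(-30)*(-88 - 30)) = √((-15569 + 7022) + 2*(-30)*(-118)) = √(-8547 + 7080) = √(-1467) = 3*I*√163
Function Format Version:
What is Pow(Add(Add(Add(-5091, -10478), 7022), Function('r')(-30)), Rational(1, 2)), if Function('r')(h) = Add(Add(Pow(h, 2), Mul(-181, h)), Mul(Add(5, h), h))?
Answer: Mul(3, I, Pow(163, Rational(1, 2))) ≈ Mul(38.301, I)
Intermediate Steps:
Function('r')(h) = Add(Pow(h, 2), Mul(-181, h), Mul(h, Add(5, h))) (Function('r')(h) = Add(Add(Pow(h, 2), Mul(-181, h)), Mul(h, Add(5, h))) = Add(Pow(h, 2), Mul(-181, h), Mul(h, Add(5, h))))
Pow(Add(Add(Add(-5091, -10478), 7022), Function('r')(-30)), Rational(1, 2)) = Pow(Add(Add(Add(-5091, -10478), 7022), Mul(2, -30, Add(-88, -30))), Rational(1, 2)) = Pow(Add(Add(-15569, 7022), Mul(2, -30, -118)), Rational(1, 2)) = Pow(Add(-8547, 7080), Rational(1, 2)) = Pow(-1467, Rational(1, 2)) = Mul(3, I, Pow(163, Rational(1, 2)))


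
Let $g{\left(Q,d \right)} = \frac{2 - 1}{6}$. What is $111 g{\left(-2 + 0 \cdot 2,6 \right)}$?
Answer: $\frac{37}{2} \approx 18.5$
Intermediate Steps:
$g{\left(Q,d \right)} = \frac{1}{6}$ ($g{\left(Q,d \right)} = 1 \cdot \frac{1}{6} = \frac{1}{6}$)
$111 g{\left(-2 + 0 \cdot 2,6 \right)} = 111 \cdot \frac{1}{6} = \frac{37}{2}$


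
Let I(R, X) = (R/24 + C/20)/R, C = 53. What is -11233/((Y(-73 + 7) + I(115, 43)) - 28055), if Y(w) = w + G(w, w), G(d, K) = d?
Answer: 155015400/388979707 ≈ 0.39852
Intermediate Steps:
Y(w) = 2*w (Y(w) = w + w = 2*w)
I(R, X) = (53/20 + R/24)/R (I(R, X) = (R/24 + 53/20)/R = (53/20 + R/24)/R)
-11233/((Y(-73 + 7) + I(115, 43)) - 28055) = -11233/((2*(-73 + 7) + (1/120)*(318 + 5*115)/115) - 28055) = -11233/((2*(-66) + (1/120)*(1/115)*(318 + 575)) - 28055) = -11233/((-132 + (1/120)*(1/115)*893) - 28055) = -11233/((-132 + 893/13800) - 28055) = -11233/(-1820707/13800 - 28055) = -11233/(-388979707/13800) = -11233*(-13800/388979707) = 155015400/388979707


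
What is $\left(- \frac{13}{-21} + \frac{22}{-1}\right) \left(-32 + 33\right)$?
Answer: $- \frac{449}{21} \approx -21.381$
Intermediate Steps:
$\left(- \frac{13}{-21} + \frac{22}{-1}\right) \left(-32 + 33\right) = \left(\left(-13\right) \left(- \frac{1}{21}\right) + 22 \left(-1\right)\right) 1 = \left(\frac{13}{21} - 22\right) 1 = \left(- \frac{449}{21}\right) 1 = - \frac{449}{21}$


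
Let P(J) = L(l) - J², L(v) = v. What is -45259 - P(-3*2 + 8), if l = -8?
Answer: -45247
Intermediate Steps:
P(J) = -8 - J²
-45259 - P(-3*2 + 8) = -45259 - (-8 - (-3*2 + 8)²) = -45259 - (-8 - (-6 + 8)²) = -45259 - (-8 - 1*2²) = -45259 - (-8 - 1*4) = -45259 - (-8 - 4) = -45259 - 1*(-12) = -45259 + 12 = -45247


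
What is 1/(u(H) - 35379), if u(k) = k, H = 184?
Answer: -1/35195 ≈ -2.8413e-5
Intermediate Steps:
1/(u(H) - 35379) = 1/(184 - 35379) = 1/(-35195) = -1/35195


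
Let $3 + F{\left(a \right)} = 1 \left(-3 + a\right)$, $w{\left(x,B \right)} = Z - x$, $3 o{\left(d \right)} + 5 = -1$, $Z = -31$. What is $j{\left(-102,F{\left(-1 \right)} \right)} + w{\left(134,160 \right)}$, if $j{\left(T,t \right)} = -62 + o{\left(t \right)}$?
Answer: $-229$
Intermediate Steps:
$o{\left(d \right)} = -2$ ($o{\left(d \right)} = - \frac{5}{3} + \frac{1}{3} \left(-1\right) = - \frac{5}{3} - \frac{1}{3} = -2$)
$w{\left(x,B \right)} = -31 - x$
$F{\left(a \right)} = -6 + a$ ($F{\left(a \right)} = -3 + 1 \left(-3 + a\right) = -3 + \left(-3 + a\right) = -6 + a$)
$j{\left(T,t \right)} = -64$ ($j{\left(T,t \right)} = -62 - 2 = -64$)
$j{\left(-102,F{\left(-1 \right)} \right)} + w{\left(134,160 \right)} = -64 - 165 = -229$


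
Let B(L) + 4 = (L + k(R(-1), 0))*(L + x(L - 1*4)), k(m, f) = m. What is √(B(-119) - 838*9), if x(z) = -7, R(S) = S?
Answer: √7574 ≈ 87.029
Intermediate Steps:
B(L) = -4 + (-1 + L)*(-7 + L) (B(L) = -4 + (L - 1)*(L - 7) = -4 + (-1 + L)*(-7 + L))
√(B(-119) - 838*9) = √((3 + (-119)² - 8*(-119)) - 838*9) = √((3 + 14161 + 952) - 7542) = √(15116 - 7542) = √7574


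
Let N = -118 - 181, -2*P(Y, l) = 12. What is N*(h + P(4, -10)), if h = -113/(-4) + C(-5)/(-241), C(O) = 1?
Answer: -6412055/964 ≈ -6651.5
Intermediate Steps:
P(Y, l) = -6 (P(Y, l) = -1/2*12 = -6)
h = 27229/964 (h = -113/(-4) + 1/(-241) = -113*(-1/4) + 1*(-1/241) = 113/4 - 1/241 = 27229/964 ≈ 28.246)
N = -299
N*(h + P(4, -10)) = -299*(27229/964 - 6) = -299*21445/964 = -6412055/964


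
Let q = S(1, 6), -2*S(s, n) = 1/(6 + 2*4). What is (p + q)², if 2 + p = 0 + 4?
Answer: 3025/784 ≈ 3.8584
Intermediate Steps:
p = 2 (p = -2 + (0 + 4) = -2 + 4 = 2)
S(s, n) = -1/28 (S(s, n) = -1/(2*(6 + 2*4)) = -1/(2*(6 + 8)) = -½/14 = -½*1/14 = -1/28)
q = -1/28 ≈ -0.035714
(p + q)² = (2 - 1/28)² = (55/28)² = 3025/784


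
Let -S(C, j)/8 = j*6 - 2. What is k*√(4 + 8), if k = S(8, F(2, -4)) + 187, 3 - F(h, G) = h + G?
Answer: -74*√3 ≈ -128.17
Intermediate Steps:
F(h, G) = 3 - G - h (F(h, G) = 3 - (h + G) = 3 - (G + h) = 3 + (-G - h) = 3 - G - h)
S(C, j) = 16 - 48*j (S(C, j) = -8*(j*6 - 2) = -8*(6*j - 2) = -8*(-2 + 6*j) = 16 - 48*j)
k = -37 (k = (16 - 48*(3 - 1*(-4) - 1*2)) + 187 = (16 - 48*(3 + 4 - 2)) + 187 = (16 - 48*5) + 187 = (16 - 240) + 187 = -224 + 187 = -37)
k*√(4 + 8) = -37*√(4 + 8) = -74*√3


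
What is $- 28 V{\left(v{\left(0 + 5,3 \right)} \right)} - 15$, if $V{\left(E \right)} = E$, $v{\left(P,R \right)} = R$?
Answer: $-99$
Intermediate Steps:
$- 28 V{\left(v{\left(0 + 5,3 \right)} \right)} - 15 = \left(-28\right) 3 - 15 = -84 - 15 = -99$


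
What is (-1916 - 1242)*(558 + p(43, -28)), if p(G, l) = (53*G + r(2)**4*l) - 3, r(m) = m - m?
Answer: -8949772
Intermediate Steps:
r(m) = 0
p(G, l) = -3 + 53*G (p(G, l) = (53*G + 0**4*l) - 3 = (53*G + 0*l) - 3 = (53*G + 0) - 3 = 53*G - 3 = -3 + 53*G)
(-1916 - 1242)*(558 + p(43, -28)) = (-1916 - 1242)*(558 + (-3 + 53*43)) = -3158*(558 + (-3 + 2279)) = -3158*(558 + 2276) = -3158*2834 = -8949772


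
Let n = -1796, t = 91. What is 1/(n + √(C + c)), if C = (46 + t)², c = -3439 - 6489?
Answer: -1796/3216775 - √8841/3216775 ≈ -0.00058755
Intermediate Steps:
c = -9928
C = 18769 (C = (46 + 91)² = 137² = 18769)
1/(n + √(C + c)) = 1/(-1796 + √(18769 - 9928)) = 1/(-1796 + √8841)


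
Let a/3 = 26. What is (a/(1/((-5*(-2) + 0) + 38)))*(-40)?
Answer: -149760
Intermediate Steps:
a = 78 (a = 3*26 = 78)
(a/(1/((-5*(-2) + 0) + 38)))*(-40) = (78/(1/((-5*(-2) + 0) + 38)))*(-40) = (78/(1/((10 + 0) + 38)))*(-40) = (78/(1/(10 + 38)))*(-40) = (78/(1/48))*(-40) = (78*48)*(-40) = 3744*(-40) = -149760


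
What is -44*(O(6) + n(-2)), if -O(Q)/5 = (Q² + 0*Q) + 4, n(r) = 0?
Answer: 8800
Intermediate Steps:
O(Q) = -20 - 5*Q² (O(Q) = -5*((Q² + 0*Q) + 4) = -5*((Q² + 0) + 4) = -5*(Q² + 4) = -5*(4 + Q²) = -20 - 5*Q²)
-44*(O(6) + n(-2)) = -44*((-20 - 5*6²) + 0) = -44*((-20 - 5*36) + 0) = -44*((-20 - 180) + 0) = -44*(-200 + 0) = -44*(-200) = 8800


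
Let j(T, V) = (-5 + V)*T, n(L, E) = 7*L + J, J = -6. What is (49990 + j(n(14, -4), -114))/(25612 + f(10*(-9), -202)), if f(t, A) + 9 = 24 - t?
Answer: 39042/25717 ≈ 1.5181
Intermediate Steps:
n(L, E) = -6 + 7*L (n(L, E) = 7*L - 6 = -6 + 7*L)
f(t, A) = 15 - t (f(t, A) = -9 + (24 - t) = 15 - t)
j(T, V) = T*(-5 + V)
(49990 + j(n(14, -4), -114))/(25612 + f(10*(-9), -202)) = (49990 + (-6 + 7*14)*(-5 - 114))/(25612 + (15 - 10*(-9))) = (49990 + (-6 + 98)*(-119))/(25612 + (15 - 1*(-90))) = (49990 + 92*(-119))/(25612 + (15 + 90)) = (49990 - 10948)/(25612 + 105) = 39042/25717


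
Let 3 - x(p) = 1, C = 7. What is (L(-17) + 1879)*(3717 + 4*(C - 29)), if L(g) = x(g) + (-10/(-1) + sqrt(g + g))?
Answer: 6862439 + 3629*I*sqrt(34) ≈ 6.8624e+6 + 21161.0*I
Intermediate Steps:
x(p) = 2 (x(p) = 3 - 1*1 = 3 - 1 = 2)
L(g) = 12 + sqrt(2)*sqrt(g) (L(g) = 2 + (-10/(-1) + sqrt(g + g)) = 2 + (-10*(-1) + sqrt(2*g)) = 2 + (10 + sqrt(2)*sqrt(g)) = 12 + sqrt(2)*sqrt(g))
(L(-17) + 1879)*(3717 + 4*(C - 29)) = ((12 + sqrt(2)*sqrt(-17)) + 1879)*(3717 + 4*(7 - 29)) = ((12 + sqrt(2)*(I*sqrt(17))) + 1879)*(3717 + 4*(-22)) = ((12 + I*sqrt(34)) + 1879)*(3717 - 88) = (1891 + I*sqrt(34))*3629 = 6862439 + 3629*I*sqrt(34)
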